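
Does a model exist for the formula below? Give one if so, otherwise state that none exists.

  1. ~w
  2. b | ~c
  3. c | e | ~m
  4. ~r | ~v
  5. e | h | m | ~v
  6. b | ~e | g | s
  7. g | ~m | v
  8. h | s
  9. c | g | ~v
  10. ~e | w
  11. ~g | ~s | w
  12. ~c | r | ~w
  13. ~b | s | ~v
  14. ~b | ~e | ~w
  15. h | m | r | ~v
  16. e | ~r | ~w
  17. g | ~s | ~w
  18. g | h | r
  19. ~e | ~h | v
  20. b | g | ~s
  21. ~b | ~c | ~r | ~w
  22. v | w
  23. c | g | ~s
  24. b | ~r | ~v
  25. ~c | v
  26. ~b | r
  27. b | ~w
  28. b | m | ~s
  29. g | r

c = False, w = False, m = False, v = True, s = False, e = False, h = True, g = True, r = False, b = False

Unit clause (~w) forces w = False.
In (~e | w) only ~e is left, so e = False.
In (v | w) only v is left, so v = True.
In (~r | ~v) only ~r is left, so r = False.
In (~b | r) only ~b is left, so b = False.
In (g | r) only g is left, so g = True.
In (b | ~c) only ~c is left, so c = False.
In (c | e | ~m) only ~m is left, so m = False.
In (e | h | m | ~v) only h is left, so h = True.
In (~g | ~s | w) only ~s is left, so s = False.
All clauses satisfied.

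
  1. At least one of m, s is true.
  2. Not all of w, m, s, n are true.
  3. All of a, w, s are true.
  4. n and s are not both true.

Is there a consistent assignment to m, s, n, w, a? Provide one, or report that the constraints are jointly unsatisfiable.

m = False, s = True, n = False, w = True, a = True

  (1) {m, s}: 1 true — at least one ✓
  (2) {w, m, s, n}: 2/4 true — not all ✓
  (3) {a, w, s}: all 3 true ✓
  (4) n=F, s=T — not both ✓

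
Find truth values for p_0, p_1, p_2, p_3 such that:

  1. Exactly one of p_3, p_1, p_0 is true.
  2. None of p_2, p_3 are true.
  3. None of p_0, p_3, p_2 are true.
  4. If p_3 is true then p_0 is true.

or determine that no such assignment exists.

p_0 = False; p_1 = True; p_2 = False; p_3 = False

  (1) {p_3, p_1, p_0}: 1 true — exactly one ✓
  (2) {p_2, p_3}: 0 true — none ✓
  (3) {p_0, p_3, p_2}: 0 true — none ✓
  (4) p_3=F ⇒ p_0: vacuous ✓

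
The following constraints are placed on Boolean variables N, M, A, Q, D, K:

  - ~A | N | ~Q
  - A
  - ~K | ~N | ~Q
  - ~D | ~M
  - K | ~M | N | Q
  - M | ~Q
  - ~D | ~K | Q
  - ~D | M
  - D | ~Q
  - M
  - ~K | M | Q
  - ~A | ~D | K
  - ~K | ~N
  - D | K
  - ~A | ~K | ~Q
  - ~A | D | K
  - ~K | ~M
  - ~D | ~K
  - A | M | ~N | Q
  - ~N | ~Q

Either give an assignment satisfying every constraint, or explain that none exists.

Case M = True:
  (A) forces A = True.
  (~D | ~M) forces D = False.
  (D | ~Q) forces Q = False.
  (D | K) forces K = True.
  Clause (~K | ~M) is falsified — contradiction.
Case M = False:
  Clause (M) is falsified — contradiction.
Both cases fail, so the formula is unsatisfiable.

The formula is unsatisfiable.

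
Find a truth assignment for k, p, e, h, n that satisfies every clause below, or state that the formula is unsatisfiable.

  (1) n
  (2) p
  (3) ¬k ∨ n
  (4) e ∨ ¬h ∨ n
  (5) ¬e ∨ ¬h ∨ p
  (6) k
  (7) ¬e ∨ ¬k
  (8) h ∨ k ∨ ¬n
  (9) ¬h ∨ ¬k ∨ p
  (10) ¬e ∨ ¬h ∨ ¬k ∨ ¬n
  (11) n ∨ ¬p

k = True; p = True; e = False; h = False; n = True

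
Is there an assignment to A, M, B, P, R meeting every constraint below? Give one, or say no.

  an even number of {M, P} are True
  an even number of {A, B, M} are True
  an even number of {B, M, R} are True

A=T; M=T; B=F; P=T; R=T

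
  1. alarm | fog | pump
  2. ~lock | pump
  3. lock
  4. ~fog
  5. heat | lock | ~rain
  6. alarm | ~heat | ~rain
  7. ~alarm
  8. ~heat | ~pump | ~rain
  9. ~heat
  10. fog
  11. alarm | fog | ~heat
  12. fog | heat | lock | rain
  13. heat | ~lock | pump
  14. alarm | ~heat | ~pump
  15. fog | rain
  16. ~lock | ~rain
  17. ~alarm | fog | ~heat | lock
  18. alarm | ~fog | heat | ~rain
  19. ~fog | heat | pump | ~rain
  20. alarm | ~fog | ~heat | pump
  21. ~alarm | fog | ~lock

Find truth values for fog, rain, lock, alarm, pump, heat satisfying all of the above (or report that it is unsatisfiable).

Case fog = True:
  Clause (~fog) is falsified — contradiction.
Case fog = False:
  Clause (fog) is falsified — contradiction.
Both cases fail, so the formula is unsatisfiable.

Unsatisfiable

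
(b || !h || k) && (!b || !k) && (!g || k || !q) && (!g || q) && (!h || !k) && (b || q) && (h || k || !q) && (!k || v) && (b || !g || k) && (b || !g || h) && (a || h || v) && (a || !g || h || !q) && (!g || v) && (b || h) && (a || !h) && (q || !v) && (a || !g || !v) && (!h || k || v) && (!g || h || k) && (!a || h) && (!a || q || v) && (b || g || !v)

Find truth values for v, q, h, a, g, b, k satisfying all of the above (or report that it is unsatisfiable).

Set v = True.
  then (q || !v) forces q = True.
Try h = False:
  (h || k || !q) forces k = True.
  (!b || !k) forces b = False.
  clause (b || h) is falsified — backtrack.
So h = True.
  then (!h || !k) forces k = False.
  then (a || !h) forces a = True.
  then (b || !h || k) forces b = True.
  then (!g || k || !q) forces g = False.
All clauses satisfied.

v=T, q=T, h=T, a=T, g=F, b=T, k=F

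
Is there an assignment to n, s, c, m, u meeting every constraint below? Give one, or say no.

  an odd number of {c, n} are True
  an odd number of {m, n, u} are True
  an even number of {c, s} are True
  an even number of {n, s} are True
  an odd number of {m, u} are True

Unsatisfiable

Adding constraints 1, 3, 4 mod 2: every variable appears an even number of times on the left, so the left side is 0.
But the right sides sum to 1 (mod 2). 0 ≠ 1 — the system is inconsistent.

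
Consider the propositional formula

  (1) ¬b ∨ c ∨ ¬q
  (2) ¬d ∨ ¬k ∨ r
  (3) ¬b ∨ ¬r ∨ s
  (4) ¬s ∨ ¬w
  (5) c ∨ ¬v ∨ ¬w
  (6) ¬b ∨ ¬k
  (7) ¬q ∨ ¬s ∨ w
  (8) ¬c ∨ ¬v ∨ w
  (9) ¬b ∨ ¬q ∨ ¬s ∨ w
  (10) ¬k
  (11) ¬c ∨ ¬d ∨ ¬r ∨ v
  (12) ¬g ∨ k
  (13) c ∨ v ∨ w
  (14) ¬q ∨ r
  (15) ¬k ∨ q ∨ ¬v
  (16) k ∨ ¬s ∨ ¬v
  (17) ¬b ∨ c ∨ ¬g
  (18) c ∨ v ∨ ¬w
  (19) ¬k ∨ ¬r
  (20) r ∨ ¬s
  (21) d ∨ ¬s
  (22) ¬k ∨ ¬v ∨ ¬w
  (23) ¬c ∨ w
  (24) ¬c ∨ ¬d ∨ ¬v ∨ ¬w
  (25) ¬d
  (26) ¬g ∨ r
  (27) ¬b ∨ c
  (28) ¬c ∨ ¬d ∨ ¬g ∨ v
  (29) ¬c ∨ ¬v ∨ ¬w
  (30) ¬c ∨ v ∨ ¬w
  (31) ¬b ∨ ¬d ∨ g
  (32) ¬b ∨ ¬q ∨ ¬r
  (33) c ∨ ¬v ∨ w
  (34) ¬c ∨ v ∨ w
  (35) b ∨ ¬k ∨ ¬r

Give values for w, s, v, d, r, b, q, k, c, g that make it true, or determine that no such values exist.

No satisfying assignment exists.

Case w = True:
  (¬s ∨ ¬w) forces s = False.
  (¬k) forces k = False.
  (¬g ∨ k) forces g = False.
  (¬d) forces d = False.
  If c = True:
    (¬c ∨ ¬v ∨ ¬w) forces v = False.
    clause (¬c ∨ v ∨ ¬w) is falsified.
  If c = False:
    (c ∨ ¬v ∨ ¬w) forces v = False.
    clause (c ∨ v ∨ ¬w) is falsified.
  Every sub-case reaches a contradiction.
Case w = False:
  (¬k) forces k = False.
  (¬g ∨ k) forces g = False.
  (¬c ∨ w) forces c = False.
  (c ∨ v ∨ w) forces v = True.
  Clause (c ∨ ¬v ∨ w) is falsified — contradiction.
Both cases fail, so the formula is unsatisfiable.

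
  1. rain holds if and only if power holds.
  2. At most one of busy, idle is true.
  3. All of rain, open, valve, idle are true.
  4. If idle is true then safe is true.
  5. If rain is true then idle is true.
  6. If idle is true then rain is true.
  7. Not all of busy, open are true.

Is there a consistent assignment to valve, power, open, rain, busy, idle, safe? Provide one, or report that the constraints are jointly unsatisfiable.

valve: True; power: True; open: True; rain: True; busy: False; idle: True; safe: True

  (1) rain=T, power=T — same ✓
  (2) {busy, idle}: 1 true — at most one ✓
  (3) {rain, open, valve, idle}: all 4 true ✓
  (4) idle=T ⇒ safe: T ✓
  (5) rain=T ⇒ idle: T ✓
  (6) idle=T ⇒ rain: T ✓
  (7) {busy, open}: 1/2 true — not all ✓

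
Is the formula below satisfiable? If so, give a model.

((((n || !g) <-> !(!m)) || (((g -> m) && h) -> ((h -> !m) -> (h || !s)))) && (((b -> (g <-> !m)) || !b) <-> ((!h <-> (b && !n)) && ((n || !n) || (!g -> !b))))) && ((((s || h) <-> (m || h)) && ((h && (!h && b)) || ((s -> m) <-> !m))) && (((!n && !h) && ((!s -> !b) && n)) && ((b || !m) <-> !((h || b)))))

UNSATISFIABLE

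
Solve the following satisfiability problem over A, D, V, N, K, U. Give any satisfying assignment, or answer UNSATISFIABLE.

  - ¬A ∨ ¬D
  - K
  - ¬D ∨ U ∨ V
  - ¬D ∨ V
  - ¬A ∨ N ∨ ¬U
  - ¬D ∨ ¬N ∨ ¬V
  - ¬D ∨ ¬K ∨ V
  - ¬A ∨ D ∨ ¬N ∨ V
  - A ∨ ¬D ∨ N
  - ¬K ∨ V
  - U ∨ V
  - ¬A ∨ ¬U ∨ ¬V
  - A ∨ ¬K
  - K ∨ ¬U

Unit clause (K) forces K = True.
In (¬K ∨ V) only V is left, so V = True.
In (A ∨ ¬K) only A is left, so A = True.
In (¬A ∨ ¬D) only ¬D is left, so D = False.
In (¬A ∨ ¬U ∨ ¬V) only ¬U is left, so U = False.
Set N = False.
All clauses satisfied.

A = True, D = False, V = True, N = False, K = True, U = False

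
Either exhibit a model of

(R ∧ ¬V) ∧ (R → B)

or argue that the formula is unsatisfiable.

V = False, R = True, B = True

  R ∧ ¬V = True
    ¬V = True
  R → B = True
Both conjuncts True, so the formula holds.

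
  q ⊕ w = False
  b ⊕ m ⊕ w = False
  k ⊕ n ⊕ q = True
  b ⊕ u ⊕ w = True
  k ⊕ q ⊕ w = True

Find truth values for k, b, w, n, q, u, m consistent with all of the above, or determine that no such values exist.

k=T, b=T, w=F, n=F, q=F, u=F, m=T

q ⊕ w = F ⊕ F = False ✓
b ⊕ m ⊕ w = T ⊕ T ⊕ F = False ✓
k ⊕ n ⊕ q = T ⊕ F ⊕ F = True ✓
b ⊕ u ⊕ w = T ⊕ F ⊕ F = True ✓
k ⊕ q ⊕ w = T ⊕ F ⊕ F = True ✓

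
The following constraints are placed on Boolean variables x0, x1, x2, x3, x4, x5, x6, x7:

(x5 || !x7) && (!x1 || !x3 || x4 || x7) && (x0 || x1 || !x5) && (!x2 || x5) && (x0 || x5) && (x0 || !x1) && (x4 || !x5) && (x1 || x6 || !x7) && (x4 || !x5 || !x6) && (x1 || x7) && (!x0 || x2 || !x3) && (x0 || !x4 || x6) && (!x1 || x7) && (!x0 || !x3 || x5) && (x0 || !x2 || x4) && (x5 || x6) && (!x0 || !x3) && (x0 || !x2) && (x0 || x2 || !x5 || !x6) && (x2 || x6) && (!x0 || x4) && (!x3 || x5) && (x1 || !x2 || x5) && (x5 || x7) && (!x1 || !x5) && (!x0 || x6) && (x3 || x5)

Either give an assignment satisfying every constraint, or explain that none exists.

Set x0 = True.
  then (!x0 || !x3) forces x3 = False.
  then (!x0 || x4) forces x4 = True.
  then (!x0 || x6) forces x6 = True.
  then (x3 || x5) forces x5 = True.
  then (!x1 || !x5) forces x1 = False.
  then (x1 || x7) forces x7 = True.
Set x2 = True.
All clauses satisfied.

x0: True, x1: False, x2: True, x3: False, x4: True, x5: True, x6: True, x7: True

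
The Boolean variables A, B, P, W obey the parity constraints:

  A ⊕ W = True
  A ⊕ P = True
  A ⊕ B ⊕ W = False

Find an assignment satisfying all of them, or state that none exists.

A = False, B = True, P = True, W = True

A ⊕ W = F ⊕ T = True ✓
A ⊕ P = F ⊕ T = True ✓
A ⊕ B ⊕ W = F ⊕ T ⊕ T = False ✓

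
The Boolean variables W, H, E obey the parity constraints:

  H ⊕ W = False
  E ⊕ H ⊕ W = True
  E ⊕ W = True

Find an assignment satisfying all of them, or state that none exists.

W = False, H = False, E = True

H ⊕ W = F ⊕ F = False ✓
E ⊕ H ⊕ W = T ⊕ F ⊕ F = True ✓
E ⊕ W = T ⊕ F = True ✓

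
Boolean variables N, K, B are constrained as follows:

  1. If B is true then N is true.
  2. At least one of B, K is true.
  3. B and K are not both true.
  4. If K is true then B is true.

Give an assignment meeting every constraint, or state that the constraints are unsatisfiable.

N = True, K = False, B = True

  (1) B=T ⇒ N: T ✓
  (2) {B, K}: 1 true — at least one ✓
  (3) B=T, K=F — not both ✓
  (4) K=F ⇒ B: vacuous ✓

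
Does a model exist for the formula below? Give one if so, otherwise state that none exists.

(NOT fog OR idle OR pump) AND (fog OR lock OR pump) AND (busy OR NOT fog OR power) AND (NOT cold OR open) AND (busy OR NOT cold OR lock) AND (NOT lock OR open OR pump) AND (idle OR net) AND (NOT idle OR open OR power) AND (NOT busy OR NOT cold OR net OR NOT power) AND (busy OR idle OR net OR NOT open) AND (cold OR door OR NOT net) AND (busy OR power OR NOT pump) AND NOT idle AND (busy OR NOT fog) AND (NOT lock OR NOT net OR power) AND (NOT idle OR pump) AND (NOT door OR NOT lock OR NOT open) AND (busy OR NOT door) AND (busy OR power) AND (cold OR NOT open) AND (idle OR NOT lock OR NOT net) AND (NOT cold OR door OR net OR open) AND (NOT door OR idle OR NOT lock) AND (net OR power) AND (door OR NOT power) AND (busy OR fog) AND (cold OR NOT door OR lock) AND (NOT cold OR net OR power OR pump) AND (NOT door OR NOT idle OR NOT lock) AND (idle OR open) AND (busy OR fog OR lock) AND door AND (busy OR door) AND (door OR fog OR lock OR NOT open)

Unit clause (NOT idle) forces idle = False.
In (idle OR open) only open is left, so open = True.
Unit clause (door) forces door = True.
In (idle OR net) only net is left, so net = True.
In (NOT door OR NOT lock OR NOT open) only NOT lock is left, so lock = False.
In (busy OR NOT door) only busy is left, so busy = True.
In (cold OR NOT open) only cold is left, so cold = True.
Try pump = False:
  (NOT fog OR idle OR pump) forces fog = False.
  clause (fog OR lock OR pump) is falsified — backtrack.
So pump = True.
Set fog = False.
Set power = False.
All clauses satisfied.

net: True, door: True, lock: False, open: True, cold: True, pump: True, idle: False, fog: False, busy: True, power: False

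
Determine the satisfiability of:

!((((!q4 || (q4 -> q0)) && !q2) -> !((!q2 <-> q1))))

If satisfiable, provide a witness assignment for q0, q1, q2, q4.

q0: True; q1: True; q2: False; q4: True

  !((((!q4 || (q4 -> q0)) && !q2) -> !((!q2 <-> q1)))) = True
    ((!q4 || (q4 -> q0)) && !q2) -> !((!q2 <-> q1)) = False
      (!q4 || (q4 -> q0)) && !q2 = True
        !q4 || (q4 -> q0) = True
          !q4 = False
          q4 -> q0 = True
        !q2 = True
      !((!q2 <-> q1)) = False
        !q2 <-> q1 = True
          !q2 = True
The formula evaluates to True.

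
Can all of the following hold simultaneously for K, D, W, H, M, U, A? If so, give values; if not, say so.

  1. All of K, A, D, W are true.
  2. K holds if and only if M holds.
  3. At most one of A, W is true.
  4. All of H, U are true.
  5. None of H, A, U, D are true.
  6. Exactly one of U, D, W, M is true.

The formula is unsatisfiable.

Case D = True:
  Constraint (5) is violated (D=T) — contradiction.
Case D = False:
  Constraint (1) is violated (D=F) — contradiction.
Both cases fail — unsatisfiable.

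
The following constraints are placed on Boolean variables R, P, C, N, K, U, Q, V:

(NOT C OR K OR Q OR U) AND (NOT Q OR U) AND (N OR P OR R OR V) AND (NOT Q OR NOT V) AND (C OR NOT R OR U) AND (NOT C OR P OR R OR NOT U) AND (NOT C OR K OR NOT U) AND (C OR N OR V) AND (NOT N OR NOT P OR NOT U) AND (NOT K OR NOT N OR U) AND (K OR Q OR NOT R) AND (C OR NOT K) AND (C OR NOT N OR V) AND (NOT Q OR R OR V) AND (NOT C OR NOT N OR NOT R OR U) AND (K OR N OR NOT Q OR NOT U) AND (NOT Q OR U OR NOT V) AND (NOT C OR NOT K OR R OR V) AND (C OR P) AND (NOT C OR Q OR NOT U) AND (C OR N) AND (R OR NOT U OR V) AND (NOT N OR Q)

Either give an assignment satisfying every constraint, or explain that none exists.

Set R = True.
Set P = False.
  then (C OR P) forces C = True.
Set N = False.
Set K = True.
Set U = False.
  then (NOT Q OR U) forces Q = False.
Set V = True.
All clauses satisfied.

R=T, P=F, C=T, N=F, K=T, U=F, Q=F, V=T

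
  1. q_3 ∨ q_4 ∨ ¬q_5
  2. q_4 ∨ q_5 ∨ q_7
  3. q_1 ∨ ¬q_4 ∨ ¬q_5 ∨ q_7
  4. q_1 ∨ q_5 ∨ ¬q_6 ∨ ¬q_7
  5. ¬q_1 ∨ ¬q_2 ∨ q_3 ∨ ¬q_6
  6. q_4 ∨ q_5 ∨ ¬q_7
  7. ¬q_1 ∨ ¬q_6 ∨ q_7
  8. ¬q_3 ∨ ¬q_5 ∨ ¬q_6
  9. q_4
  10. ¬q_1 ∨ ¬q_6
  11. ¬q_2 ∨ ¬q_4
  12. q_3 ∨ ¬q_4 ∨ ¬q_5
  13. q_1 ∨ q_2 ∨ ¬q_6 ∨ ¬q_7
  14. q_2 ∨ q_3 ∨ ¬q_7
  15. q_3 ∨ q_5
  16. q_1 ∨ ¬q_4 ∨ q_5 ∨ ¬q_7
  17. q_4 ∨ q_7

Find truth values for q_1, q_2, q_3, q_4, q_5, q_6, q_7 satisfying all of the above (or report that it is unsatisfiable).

Unit clause (q_4) forces q_4 = True.
In (¬q_2 ∨ ¬q_4) only ¬q_2 is left, so q_2 = False.
Set q_1 = False.
Try q_3 = False:
  (q_3 ∨ ¬q_4 ∨ ¬q_5) forces q_5 = False.
  clause (q_3 ∨ q_5) is falsified — backtrack.
So q_3 = True.
Set q_5 = False.
  then (q_1 ∨ ¬q_4 ∨ q_5 ∨ ¬q_7) forces q_7 = False.
Set q_6 = True.
All clauses satisfied.

q_1=F, q_2=F, q_3=T, q_4=T, q_5=F, q_6=T, q_7=F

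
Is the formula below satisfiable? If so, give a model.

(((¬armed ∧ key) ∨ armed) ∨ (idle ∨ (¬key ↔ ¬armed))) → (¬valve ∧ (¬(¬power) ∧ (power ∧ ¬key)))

key = False; armed = False; valve = False; power = True; idle = True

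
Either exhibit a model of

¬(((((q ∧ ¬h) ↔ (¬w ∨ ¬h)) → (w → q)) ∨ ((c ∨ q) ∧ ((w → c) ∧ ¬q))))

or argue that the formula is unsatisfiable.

w = True, c = False, q = False, h = True

  ¬(((((q ∧ ¬h) ↔ (¬w ∨ ¬h)) → (w → q)) ∨ ((c ∨ q) ∧ ((w → c) ∧ ¬q)))) = True
    (((q ∧ ¬h) ↔ (¬w ∨ ¬h)) → (w → q)) ∨ ((c ∨ q) ∧ ((w → c) ∧ ¬q)) = False
      ((q ∧ ¬h) ↔ (¬w ∨ ¬h)) → (w → q) = False
        (q ∧ ¬h) ↔ (¬w ∨ ¬h) = True
          q ∧ ¬h = False
            ¬h = False
          ¬w ∨ ¬h = False
            ¬w = False
            ¬h = False
        w → q = False
      (c ∨ q) ∧ ((w → c) ∧ ¬q) = False
        c ∨ q = False
        (w → c) ∧ ¬q = False
          w → c = False
          ¬q = True
The formula evaluates to True.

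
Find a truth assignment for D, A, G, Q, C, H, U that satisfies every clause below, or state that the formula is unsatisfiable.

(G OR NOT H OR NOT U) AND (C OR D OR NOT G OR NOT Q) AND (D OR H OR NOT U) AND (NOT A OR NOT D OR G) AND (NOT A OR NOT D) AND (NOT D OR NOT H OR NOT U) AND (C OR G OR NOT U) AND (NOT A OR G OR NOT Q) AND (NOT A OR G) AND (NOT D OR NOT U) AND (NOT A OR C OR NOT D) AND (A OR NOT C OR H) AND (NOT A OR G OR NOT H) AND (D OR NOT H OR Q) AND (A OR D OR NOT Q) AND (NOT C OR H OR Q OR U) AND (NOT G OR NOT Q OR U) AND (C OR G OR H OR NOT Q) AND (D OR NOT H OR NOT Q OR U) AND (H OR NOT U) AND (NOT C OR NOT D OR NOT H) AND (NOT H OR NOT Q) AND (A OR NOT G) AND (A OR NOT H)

Set D = False.
Set A = True.
  then (NOT A OR G) forces G = True.
Try Q = True:
  (C OR D OR NOT G OR NOT Q) forces C = True.
  (NOT G OR NOT Q OR U) forces U = True.
  (D OR H OR NOT U) forces H = True.
  clause (NOT H OR NOT Q) is falsified — backtrack.
So Q = False.
  then (D OR NOT H OR Q) forces H = False.
  then (H OR NOT U) forces U = False.
  then (NOT C OR H OR Q OR U) forces C = False.
All clauses satisfied.

D = False; A = True; G = True; Q = False; C = False; H = False; U = False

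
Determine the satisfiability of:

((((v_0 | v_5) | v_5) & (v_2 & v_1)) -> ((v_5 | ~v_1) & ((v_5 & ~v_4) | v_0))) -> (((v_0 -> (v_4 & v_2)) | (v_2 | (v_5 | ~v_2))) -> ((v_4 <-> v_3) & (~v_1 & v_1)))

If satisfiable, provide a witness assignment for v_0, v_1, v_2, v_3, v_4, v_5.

v_0 = False, v_1 = True, v_2 = True, v_3 = False, v_4 = True, v_5 = True

  ((((v_0 | v_5) | v_5) & (v_2 & v_1)) -> ((v_5 | ~v_1) & ((v_5 & ~v_4) | v_0))) -> (((v_0 -> (v_4 & v_2)) | (v_2 | (v_5 | ~v_2))) -> ((v_4 <-> v_3) & (~v_1 & v_1))) = True
    (((v_0 | v_5) | v_5) & (v_2 & v_1)) -> ((v_5 | ~v_1) & ((v_5 & ~v_4) | v_0)) = False
      ((v_0 | v_5) | v_5) & (v_2 & v_1) = True
        (v_0 | v_5) | v_5 = True
          v_0 | v_5 = True
        v_2 & v_1 = True
      (v_5 | ~v_1) & ((v_5 & ~v_4) | v_0) = False
        v_5 | ~v_1 = True
          ~v_1 = False
        (v_5 & ~v_4) | v_0 = False
          v_5 & ~v_4 = False
            ~v_4 = False
    ((v_0 -> (v_4 & v_2)) | (v_2 | (v_5 | ~v_2))) -> ((v_4 <-> v_3) & (~v_1 & v_1)) = False
      (v_0 -> (v_4 & v_2)) | (v_2 | (v_5 | ~v_2)) = True
        v_0 -> (v_4 & v_2) = True
          v_4 & v_2 = True
        v_2 | (v_5 | ~v_2) = True
          v_5 | ~v_2 = True
            ~v_2 = False
      (v_4 <-> v_3) & (~v_1 & v_1) = False
        v_4 <-> v_3 = False
        ~v_1 & v_1 = False
          ~v_1 = False
The formula evaluates to True.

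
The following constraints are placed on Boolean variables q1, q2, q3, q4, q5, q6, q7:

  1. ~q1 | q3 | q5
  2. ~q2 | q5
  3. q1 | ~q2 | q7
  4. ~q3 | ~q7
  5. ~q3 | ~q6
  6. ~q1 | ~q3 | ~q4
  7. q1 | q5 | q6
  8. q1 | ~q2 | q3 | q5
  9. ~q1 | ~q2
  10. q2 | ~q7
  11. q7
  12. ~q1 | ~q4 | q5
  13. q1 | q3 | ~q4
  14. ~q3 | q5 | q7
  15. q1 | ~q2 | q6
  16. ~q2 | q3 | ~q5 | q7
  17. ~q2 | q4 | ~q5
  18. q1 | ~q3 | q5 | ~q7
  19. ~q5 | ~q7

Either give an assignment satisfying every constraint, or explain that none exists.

Unsatisfiable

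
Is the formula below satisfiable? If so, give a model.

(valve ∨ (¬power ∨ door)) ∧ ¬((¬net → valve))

door: False; power: False; net: False; valve: False

  valve ∨ (¬power ∨ door) = True
    ¬power ∨ door = True
      ¬power = True
  ¬((¬net → valve)) = True
    ¬net → valve = False
      ¬net = True
Both conjuncts True, so the formula holds.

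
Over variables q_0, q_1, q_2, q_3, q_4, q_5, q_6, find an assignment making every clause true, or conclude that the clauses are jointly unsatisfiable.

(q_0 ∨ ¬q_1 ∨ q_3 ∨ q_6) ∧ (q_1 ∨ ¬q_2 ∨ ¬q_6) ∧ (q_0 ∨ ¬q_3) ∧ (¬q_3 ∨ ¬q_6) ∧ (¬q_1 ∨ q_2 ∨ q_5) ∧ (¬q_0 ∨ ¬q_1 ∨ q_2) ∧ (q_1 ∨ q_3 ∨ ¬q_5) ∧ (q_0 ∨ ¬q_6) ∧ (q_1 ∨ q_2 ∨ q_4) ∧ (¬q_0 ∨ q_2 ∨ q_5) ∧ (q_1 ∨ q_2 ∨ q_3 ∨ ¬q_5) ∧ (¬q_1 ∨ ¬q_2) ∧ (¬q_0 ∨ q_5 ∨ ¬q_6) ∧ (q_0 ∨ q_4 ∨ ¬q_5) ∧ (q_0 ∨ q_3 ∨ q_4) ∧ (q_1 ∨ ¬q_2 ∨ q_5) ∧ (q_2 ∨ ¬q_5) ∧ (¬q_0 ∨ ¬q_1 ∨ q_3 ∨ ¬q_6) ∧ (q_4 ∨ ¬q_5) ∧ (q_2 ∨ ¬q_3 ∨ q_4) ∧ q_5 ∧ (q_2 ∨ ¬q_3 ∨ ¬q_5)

Unit clause (q_5) forces q_5 = True.
In (q_2 ∨ ¬q_5) only q_2 is left, so q_2 = True.
In (q_4 ∨ ¬q_5) only q_4 is left, so q_4 = True.
In (¬q_1 ∨ ¬q_2) only ¬q_1 is left, so q_1 = False.
In (q_1 ∨ ¬q_2 ∨ ¬q_6) only ¬q_6 is left, so q_6 = False.
In (q_1 ∨ q_3 ∨ ¬q_5) only q_3 is left, so q_3 = True.
In (q_0 ∨ ¬q_3) only q_0 is left, so q_0 = True.
All clauses satisfied.

q_0 = True, q_1 = False, q_2 = True, q_3 = True, q_4 = True, q_5 = True, q_6 = False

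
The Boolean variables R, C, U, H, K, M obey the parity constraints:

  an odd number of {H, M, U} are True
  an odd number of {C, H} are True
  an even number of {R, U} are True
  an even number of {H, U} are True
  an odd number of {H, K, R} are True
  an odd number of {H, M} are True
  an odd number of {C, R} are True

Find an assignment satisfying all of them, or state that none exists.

R=F, C=T, U=F, H=F, K=T, M=T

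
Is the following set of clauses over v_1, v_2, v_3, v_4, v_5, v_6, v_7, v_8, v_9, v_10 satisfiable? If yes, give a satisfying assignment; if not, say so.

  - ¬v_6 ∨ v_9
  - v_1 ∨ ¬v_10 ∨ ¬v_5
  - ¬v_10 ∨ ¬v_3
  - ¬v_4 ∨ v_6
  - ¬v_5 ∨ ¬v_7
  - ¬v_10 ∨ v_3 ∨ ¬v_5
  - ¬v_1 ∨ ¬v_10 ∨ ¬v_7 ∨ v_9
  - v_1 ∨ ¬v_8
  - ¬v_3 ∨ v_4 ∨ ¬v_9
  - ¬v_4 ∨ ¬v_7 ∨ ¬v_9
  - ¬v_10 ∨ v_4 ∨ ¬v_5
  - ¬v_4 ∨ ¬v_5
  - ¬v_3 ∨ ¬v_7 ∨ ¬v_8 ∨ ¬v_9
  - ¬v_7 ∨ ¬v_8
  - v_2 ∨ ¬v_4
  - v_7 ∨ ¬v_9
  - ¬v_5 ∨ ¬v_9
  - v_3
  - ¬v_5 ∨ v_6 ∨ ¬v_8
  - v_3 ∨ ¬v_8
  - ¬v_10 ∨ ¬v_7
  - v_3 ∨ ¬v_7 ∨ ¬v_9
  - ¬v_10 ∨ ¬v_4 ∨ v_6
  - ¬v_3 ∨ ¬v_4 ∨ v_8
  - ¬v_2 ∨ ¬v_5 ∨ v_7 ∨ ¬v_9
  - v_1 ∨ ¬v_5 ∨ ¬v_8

v_1=F, v_2=T, v_3=T, v_4=F, v_5=F, v_6=F, v_7=F, v_8=F, v_9=F, v_10=F

Unit clause (v_3) forces v_3 = True.
In (¬v_10 ∨ ¬v_3) only ¬v_10 is left, so v_10 = False.
Set v_1 = False.
  then (v_1 ∨ ¬v_8) forces v_8 = False.
  then (¬v_3 ∨ ¬v_4 ∨ v_8) forces v_4 = False.
  then (¬v_3 ∨ v_4 ∨ ¬v_9) forces v_9 = False.
  then (¬v_6 ∨ v_9) forces v_6 = False.
Set v_2 = True.
Set v_5 = False.
Set v_7 = False.
All clauses satisfied.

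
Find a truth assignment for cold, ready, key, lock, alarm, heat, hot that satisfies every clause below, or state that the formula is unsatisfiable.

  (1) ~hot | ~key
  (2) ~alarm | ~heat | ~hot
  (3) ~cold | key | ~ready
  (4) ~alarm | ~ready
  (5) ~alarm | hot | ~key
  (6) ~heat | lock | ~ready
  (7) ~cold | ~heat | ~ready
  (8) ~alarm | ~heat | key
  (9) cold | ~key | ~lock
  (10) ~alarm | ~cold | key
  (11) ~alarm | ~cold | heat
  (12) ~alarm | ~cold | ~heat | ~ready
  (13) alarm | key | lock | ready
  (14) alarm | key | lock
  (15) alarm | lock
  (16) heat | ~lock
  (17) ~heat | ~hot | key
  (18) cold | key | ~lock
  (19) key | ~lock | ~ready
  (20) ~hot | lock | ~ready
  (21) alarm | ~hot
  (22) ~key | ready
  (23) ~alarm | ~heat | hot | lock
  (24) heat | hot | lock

cold = False, ready = False, key = False, lock = False, alarm = True, heat = False, hot = True

Set cold = False.
Set ready = False.
  then (~key | ready) forces key = False.
  then (cold | key | ~lock) forces lock = False.
  then (alarm | key | lock | ready) forces alarm = True.
  then (~alarm | ~heat | key) forces heat = False.
  then (heat | hot | lock) forces hot = True.
All clauses satisfied.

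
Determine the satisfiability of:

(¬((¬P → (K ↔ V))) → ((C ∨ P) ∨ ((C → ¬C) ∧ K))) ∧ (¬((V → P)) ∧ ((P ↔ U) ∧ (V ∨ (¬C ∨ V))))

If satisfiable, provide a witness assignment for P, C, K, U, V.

P = False, C = True, K = True, U = False, V = True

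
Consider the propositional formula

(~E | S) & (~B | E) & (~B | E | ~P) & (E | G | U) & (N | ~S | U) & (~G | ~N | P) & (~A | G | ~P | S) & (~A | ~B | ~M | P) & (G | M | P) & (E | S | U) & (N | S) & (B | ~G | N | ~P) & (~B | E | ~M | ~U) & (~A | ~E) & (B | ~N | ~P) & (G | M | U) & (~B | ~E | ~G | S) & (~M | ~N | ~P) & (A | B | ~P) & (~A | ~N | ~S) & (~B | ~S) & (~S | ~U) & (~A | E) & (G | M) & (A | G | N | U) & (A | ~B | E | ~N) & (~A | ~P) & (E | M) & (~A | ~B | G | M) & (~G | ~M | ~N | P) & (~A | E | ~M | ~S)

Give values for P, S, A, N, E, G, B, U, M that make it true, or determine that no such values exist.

Try P = True:
  (~A | ~P) forces A = False.
  (A | B | ~P) forces B = True.
  (~B | E) forces E = True.
  (~E | S) forces S = True.
  clause (~B | ~S) is falsified — backtrack.
So P = False.
Set S = False.
  then (~E | S) forces E = False.
  then (~B | E) forces B = False.
  then (E | S | U) forces U = True.
  then (N | S) forces N = True.
  then (~A | E) forces A = False.
  then (E | M) forces M = True.
  then (~G | ~M | ~N | P) forces G = False.
All clauses satisfied.

P=F, S=F, A=F, N=T, E=F, G=F, B=F, U=T, M=T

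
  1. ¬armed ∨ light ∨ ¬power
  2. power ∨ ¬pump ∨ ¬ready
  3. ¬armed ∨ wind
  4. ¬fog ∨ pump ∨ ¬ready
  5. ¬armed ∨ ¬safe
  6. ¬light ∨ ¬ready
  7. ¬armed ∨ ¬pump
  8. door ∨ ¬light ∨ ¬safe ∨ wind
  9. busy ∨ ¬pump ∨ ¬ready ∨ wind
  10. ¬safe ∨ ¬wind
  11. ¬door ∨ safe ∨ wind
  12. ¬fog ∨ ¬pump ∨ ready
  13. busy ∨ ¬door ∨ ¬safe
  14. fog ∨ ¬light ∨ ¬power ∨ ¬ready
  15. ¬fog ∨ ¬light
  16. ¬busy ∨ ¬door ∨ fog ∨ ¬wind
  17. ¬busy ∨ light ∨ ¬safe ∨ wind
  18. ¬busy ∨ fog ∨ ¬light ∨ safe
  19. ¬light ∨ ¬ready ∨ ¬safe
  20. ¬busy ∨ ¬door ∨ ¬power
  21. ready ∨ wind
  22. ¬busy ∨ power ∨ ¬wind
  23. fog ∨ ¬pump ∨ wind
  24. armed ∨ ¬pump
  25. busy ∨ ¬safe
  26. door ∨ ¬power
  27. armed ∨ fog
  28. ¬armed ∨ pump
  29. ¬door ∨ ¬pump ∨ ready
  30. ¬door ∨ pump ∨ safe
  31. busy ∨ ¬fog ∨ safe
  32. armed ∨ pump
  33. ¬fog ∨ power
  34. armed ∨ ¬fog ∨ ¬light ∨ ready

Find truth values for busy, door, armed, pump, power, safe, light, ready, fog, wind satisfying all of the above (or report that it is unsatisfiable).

No satisfying assignment exists.

Case pump = True:
  (¬armed ∨ ¬pump) forces armed = False.
  Clause (armed ∨ ¬pump) is falsified — contradiction.
Case pump = False:
  (¬armed ∨ pump) forces armed = False.
  Clause (armed ∨ pump) is falsified — contradiction.
Both cases fail, so the formula is unsatisfiable.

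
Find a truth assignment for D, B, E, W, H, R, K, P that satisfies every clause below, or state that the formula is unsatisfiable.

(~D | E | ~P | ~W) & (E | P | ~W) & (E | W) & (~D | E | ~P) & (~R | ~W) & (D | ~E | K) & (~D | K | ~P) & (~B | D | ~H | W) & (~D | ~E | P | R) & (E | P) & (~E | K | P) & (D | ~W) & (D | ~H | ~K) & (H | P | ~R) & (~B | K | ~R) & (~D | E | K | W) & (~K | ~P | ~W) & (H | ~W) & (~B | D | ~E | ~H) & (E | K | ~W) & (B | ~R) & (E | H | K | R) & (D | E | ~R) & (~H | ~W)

D: True; B: False; E: True; W: False; H: False; R: False; K: True; P: True

Set D = True.
Set B = False.
  then (B | ~R) forces R = False.
Set E = True.
  then (~D | ~E | P | R) forces P = True.
  then (~D | K | ~P) forces K = True.
  then (~K | ~P | ~W) forces W = False.
Set H = False.
All clauses satisfied.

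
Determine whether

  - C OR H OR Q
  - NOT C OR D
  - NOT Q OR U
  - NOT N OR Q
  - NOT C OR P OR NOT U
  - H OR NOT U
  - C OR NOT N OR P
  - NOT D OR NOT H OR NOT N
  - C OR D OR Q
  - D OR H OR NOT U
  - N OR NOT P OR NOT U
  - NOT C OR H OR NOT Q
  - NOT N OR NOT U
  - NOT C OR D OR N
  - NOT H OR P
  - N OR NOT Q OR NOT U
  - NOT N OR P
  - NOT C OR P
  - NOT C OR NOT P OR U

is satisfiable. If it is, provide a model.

N = False; H = True; P = True; Q = False; U = False; C = False; D = True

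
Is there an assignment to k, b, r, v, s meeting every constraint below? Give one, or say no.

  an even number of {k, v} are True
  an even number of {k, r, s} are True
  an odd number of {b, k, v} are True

k: True; b: True; r: False; v: True; s: True

{k, v}: 2 true → even ✓
{k, r, s}: 2 true → even ✓
{b, k, v}: 3 true → odd ✓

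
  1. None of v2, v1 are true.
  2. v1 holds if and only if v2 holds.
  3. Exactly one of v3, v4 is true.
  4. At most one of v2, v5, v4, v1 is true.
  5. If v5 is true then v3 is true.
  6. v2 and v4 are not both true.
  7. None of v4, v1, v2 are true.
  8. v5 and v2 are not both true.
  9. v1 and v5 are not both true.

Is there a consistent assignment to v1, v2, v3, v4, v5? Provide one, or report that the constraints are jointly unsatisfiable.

v1 = False, v2 = False, v3 = True, v4 = False, v5 = True

  (1) {v2, v1}: 0 true — none ✓
  (2) v1=F, v2=F — same ✓
  (3) {v3, v4}: 1 true — exactly one ✓
  (4) {v2, v5, v4, v1}: 1 true — at most one ✓
  (5) v5=T ⇒ v3: T ✓
  (6) v2=F, v4=F — not both ✓
  (7) {v4, v1, v2}: 0 true — none ✓
  (8) v5=T, v2=F — not both ✓
  (9) v1=F, v5=T — not both ✓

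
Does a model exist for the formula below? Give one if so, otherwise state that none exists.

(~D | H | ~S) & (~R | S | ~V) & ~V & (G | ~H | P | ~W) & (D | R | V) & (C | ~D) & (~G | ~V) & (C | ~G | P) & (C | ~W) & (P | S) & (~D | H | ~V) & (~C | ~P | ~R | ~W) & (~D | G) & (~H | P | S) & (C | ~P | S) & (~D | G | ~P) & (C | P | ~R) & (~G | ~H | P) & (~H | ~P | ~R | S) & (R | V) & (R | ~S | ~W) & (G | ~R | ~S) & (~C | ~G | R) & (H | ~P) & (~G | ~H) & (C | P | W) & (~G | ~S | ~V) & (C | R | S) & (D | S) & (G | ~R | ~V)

Unit clause (~V) forces V = False.
In (R | V) only R is left, so R = True.
Set W = False.
Set D = False.
  then (D | S) forces S = True.
  then (G | ~R | ~S) forces G = True.
  then (~G | ~H) forces H = False.
  then (H | ~P) forces P = False.
  then (C | P | W) forces C = True.
All clauses satisfied.

W = False, D = False, V = False, S = True, P = False, H = False, R = True, G = True, C = True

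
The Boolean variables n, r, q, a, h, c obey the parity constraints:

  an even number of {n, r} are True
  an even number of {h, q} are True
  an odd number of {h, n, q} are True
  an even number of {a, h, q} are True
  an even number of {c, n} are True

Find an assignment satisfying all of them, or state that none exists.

n = True, r = True, q = True, a = False, h = True, c = True

{n, r}: 2 true → even ✓
{h, q}: 2 true → even ✓
{h, n, q}: 3 true → odd ✓
{a, h, q}: 2 true → even ✓
{c, n}: 2 true → even ✓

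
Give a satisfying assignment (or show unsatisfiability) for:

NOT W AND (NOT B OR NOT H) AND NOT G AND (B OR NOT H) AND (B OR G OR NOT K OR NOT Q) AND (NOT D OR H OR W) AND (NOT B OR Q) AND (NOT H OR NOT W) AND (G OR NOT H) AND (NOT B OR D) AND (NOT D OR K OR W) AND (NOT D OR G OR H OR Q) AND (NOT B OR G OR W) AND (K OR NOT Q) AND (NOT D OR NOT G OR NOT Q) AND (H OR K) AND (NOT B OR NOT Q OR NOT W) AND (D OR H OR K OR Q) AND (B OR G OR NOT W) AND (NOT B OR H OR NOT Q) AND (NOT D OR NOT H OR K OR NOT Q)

K: True, W: False, H: False, D: False, B: False, G: False, Q: False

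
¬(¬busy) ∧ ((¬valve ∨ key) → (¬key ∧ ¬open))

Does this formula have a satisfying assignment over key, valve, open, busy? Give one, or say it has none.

key: False; valve: True; open: True; busy: True

  ¬(¬busy) = True
    ¬busy = False
  (¬valve ∨ key) → (¬key ∧ ¬open) = True
    ¬valve ∨ key = False
      ¬valve = False
    ¬key ∧ ¬open = False
      ¬key = True
      ¬open = False
Both conjuncts True, so the formula holds.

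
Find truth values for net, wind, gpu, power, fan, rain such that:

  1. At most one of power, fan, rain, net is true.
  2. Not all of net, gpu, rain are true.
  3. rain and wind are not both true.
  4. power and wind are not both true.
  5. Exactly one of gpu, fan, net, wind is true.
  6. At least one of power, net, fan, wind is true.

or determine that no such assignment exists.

net = True, wind = False, gpu = False, power = False, fan = False, rain = False

  (1) {power, fan, rain, net}: 1 true — at most one ✓
  (2) {net, gpu, rain}: 1/3 true — not all ✓
  (3) rain=F, wind=F — not both ✓
  (4) power=F, wind=F — not both ✓
  (5) {gpu, fan, net, wind}: 1 true — exactly one ✓
  (6) {power, net, fan, wind}: 1 true — at least one ✓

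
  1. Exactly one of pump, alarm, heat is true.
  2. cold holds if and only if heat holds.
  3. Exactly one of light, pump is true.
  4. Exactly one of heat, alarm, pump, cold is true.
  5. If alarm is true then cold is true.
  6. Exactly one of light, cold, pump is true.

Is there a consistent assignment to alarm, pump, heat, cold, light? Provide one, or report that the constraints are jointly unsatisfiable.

alarm = False, pump = True, heat = False, cold = False, light = False

  (1) {pump, alarm, heat}: 1 true — exactly one ✓
  (2) cold=F, heat=F — same ✓
  (3) {light, pump}: 1 true — exactly one ✓
  (4) {heat, alarm, pump, cold}: 1 true — exactly one ✓
  (5) alarm=F ⇒ cold: vacuous ✓
  (6) {light, cold, pump}: 1 true — exactly one ✓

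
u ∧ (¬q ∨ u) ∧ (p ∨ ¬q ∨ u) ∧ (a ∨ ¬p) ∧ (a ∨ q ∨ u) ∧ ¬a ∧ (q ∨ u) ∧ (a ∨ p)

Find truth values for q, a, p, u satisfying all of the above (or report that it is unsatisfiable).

The formula is unsatisfiable.

Case a = True:
  Clause (¬a) is falsified — contradiction.
Case a = False:
  (u) forces u = True.
  (a ∨ ¬p) forces p = False.
  Clause (a ∨ p) is falsified — contradiction.
Both cases fail, so the formula is unsatisfiable.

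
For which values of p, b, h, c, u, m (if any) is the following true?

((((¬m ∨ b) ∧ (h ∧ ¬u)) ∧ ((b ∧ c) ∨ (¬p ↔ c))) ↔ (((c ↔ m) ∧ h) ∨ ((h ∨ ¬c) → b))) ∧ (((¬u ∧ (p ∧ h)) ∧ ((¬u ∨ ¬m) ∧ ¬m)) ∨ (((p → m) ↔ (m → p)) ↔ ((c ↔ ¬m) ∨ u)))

p = True, b = False, h = True, c = False, u = False, m = False

  (((¬m ∨ b) ∧ (h ∧ ¬u)) ∧ ((b ∧ c) ∨ (¬p ↔ c))) ↔ (((c ↔ m) ∧ h) ∨ ((h ∨ ¬c) → b)) = True
    ((¬m ∨ b) ∧ (h ∧ ¬u)) ∧ ((b ∧ c) ∨ (¬p ↔ c)) = True
      (¬m ∨ b) ∧ (h ∧ ¬u) = True
        ¬m ∨ b = True
          ¬m = True
        h ∧ ¬u = True
          ¬u = True
      (b ∧ c) ∨ (¬p ↔ c) = True
        b ∧ c = False
        ¬p ↔ c = True
          ¬p = False
    ((c ↔ m) ∧ h) ∨ ((h ∨ ¬c) → b) = True
      (c ↔ m) ∧ h = True
        c ↔ m = True
      (h ∨ ¬c) → b = False
        h ∨ ¬c = True
          ¬c = True
  ((¬u ∧ (p ∧ h)) ∧ ((¬u ∨ ¬m) ∧ ¬m)) ∨ (((p → m) ↔ (m → p)) ↔ ((c ↔ ¬m) ∨ u)) = True
    (¬u ∧ (p ∧ h)) ∧ ((¬u ∨ ¬m) ∧ ¬m) = True
      ¬u ∧ (p ∧ h) = True
        ¬u = True
        p ∧ h = True
      (¬u ∨ ¬m) ∧ ¬m = True
        ¬u ∨ ¬m = True
          ¬u = True
          ¬m = True
        ¬m = True
    ((p → m) ↔ (m → p)) ↔ ((c ↔ ¬m) ∨ u) = True
      (p → m) ↔ (m → p) = False
        p → m = False
        m → p = True
      (c ↔ ¬m) ∨ u = False
        c ↔ ¬m = False
          ¬m = True
Both conjuncts True, so the formula holds.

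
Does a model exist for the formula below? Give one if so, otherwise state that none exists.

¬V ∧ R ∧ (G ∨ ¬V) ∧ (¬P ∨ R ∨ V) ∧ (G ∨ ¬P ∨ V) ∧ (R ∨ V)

R=T, G=T, V=F, P=T

Unit clause (¬V) forces V = False.
Unit clause (R) forces R = True.
Set G = True.
Set P = True.
Check each clause:
  (¬V): ¬V holds.
  (R): R holds.
  (G ∨ ¬V): G holds.
  (¬P ∨ R ∨ V): R holds.
  (G ∨ ¬P ∨ V): G holds.
  (R ∨ V): R holds.
All clauses satisfied.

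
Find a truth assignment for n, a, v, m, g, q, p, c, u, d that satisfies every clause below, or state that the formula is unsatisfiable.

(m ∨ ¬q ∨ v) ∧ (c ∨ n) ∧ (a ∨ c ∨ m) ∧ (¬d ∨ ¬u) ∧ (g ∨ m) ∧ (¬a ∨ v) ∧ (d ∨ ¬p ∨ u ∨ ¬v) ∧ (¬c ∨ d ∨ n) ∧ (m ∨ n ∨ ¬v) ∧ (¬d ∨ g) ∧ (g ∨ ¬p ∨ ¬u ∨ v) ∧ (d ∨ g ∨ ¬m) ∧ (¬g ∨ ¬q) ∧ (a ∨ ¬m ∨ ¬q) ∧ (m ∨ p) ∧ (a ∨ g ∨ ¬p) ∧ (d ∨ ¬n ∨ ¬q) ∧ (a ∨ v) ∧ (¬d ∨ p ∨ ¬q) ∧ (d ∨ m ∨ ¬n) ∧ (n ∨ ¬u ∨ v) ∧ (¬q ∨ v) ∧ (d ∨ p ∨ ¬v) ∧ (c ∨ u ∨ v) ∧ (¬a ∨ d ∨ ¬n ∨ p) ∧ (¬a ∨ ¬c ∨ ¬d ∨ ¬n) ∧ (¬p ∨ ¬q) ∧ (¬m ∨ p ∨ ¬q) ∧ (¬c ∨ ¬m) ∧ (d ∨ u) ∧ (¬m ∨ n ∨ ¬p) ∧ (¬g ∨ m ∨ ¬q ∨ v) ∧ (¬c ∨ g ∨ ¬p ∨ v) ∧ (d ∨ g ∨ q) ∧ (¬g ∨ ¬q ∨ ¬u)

n: True; a: True; v: True; m: True; g: True; q: False; p: True; c: False; u: False; d: True

Set n = True.
Set a = True.
  then (¬a ∨ v) forces v = True.
Set m = True.
  then (¬c ∨ ¬m) forces c = False.
Try g = False:
  (¬d ∨ g) forces d = False.
  clause (d ∨ g ∨ ¬m) is falsified — backtrack.
So g = True.
  then (¬g ∨ ¬q) forces q = False.
Set p = True.
Set u = False.
  then (d ∨ ¬p ∨ u ∨ ¬v) forces d = True.
All clauses satisfied.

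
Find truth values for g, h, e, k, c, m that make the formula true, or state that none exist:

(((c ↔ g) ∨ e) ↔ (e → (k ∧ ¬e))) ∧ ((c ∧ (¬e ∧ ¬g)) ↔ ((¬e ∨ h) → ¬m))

g=T, h=F, e=F, k=T, c=T, m=T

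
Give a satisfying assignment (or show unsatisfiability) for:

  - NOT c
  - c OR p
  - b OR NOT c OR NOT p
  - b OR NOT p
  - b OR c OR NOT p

p=T; b=T; c=F

Unit clause (NOT c) forces c = False.
In (c OR p) only p is left, so p = True.
In (b OR NOT p) only b is left, so b = True.
All clauses satisfied.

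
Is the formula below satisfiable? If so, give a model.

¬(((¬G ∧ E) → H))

G: False, H: False, E: True

  ¬(((¬G ∧ E) → H)) = True
    (¬G ∧ E) → H = False
      ¬G ∧ E = True
        ¬G = True
The formula evaluates to True.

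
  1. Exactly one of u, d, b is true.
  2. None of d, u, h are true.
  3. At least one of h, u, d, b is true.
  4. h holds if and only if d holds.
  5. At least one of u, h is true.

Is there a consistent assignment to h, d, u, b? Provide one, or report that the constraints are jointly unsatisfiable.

Case h = True:
  Constraint (2) is violated (h=T) — contradiction.
Case h = False:
  (2) forces d = False.
  (2) forces u = False.
  Constraint (5) is violated (u=F, h=F) — contradiction.
Both cases fail — unsatisfiable.

UNSATISFIABLE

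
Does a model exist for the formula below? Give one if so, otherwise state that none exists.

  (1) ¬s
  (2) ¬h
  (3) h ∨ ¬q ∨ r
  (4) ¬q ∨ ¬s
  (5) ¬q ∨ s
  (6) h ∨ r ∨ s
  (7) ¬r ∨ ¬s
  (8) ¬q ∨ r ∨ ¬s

q = False; r = True; s = False; h = False

Unit clause (¬s) forces s = False.
Unit clause (¬h) forces h = False.
In (¬q ∨ s) only ¬q is left, so q = False.
In (h ∨ r ∨ s) only r is left, so r = True.
All clauses satisfied.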